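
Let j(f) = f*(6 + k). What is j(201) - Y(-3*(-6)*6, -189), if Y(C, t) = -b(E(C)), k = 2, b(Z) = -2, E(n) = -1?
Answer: 1606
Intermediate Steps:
j(f) = 8*f (j(f) = f*(6 + 2) = f*8 = 8*f)
Y(C, t) = 2 (Y(C, t) = -1*(-2) = 2)
j(201) - Y(-3*(-6)*6, -189) = 8*201 - 1*2 = 1608 - 2 = 1606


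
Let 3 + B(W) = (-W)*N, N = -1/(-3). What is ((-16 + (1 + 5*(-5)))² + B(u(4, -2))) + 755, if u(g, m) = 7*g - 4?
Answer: 2344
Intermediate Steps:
N = ⅓ (N = -1*(-⅓) = ⅓ ≈ 0.33333)
u(g, m) = -4 + 7*g
B(W) = -3 - W/3 (B(W) = -3 - W*(⅓) = -3 - W/3)
((-16 + (1 + 5*(-5)))² + B(u(4, -2))) + 755 = ((-16 + (1 + 5*(-5)))² + (-3 - (-4 + 7*4)/3)) + 755 = ((-16 + (1 - 25))² + (-3 - (-4 + 28)/3)) + 755 = ((-16 - 24)² + (-3 - ⅓*24)) + 755 = ((-40)² + (-3 - 8)) + 755 = (1600 - 11) + 755 = 1589 + 755 = 2344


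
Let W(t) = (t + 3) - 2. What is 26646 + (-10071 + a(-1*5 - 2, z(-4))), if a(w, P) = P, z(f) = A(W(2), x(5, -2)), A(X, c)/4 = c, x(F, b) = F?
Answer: 16595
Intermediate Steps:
W(t) = 1 + t (W(t) = (3 + t) - 2 = 1 + t)
A(X, c) = 4*c
z(f) = 20 (z(f) = 4*5 = 20)
26646 + (-10071 + a(-1*5 - 2, z(-4))) = 26646 + (-10071 + 20) = 26646 - 10051 = 16595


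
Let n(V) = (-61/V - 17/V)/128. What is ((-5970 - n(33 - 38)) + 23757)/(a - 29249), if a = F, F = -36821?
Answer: -5691801/21142400 ≈ -0.26921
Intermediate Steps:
n(V) = -39/(64*V) (n(V) = -78/V*(1/128) = -39/(64*V))
a = -36821
((-5970 - n(33 - 38)) + 23757)/(a - 29249) = ((-5970 - (-39)/(64*(33 - 38))) + 23757)/(-36821 - 29249) = ((-5970 - (-39)/(64*(-5))) + 23757)/(-66070) = ((-5970 - (-39)*(-1)/(64*5)) + 23757)*(-1/66070) = ((-5970 - 1*39/320) + 23757)*(-1/66070) = ((-5970 - 39/320) + 23757)*(-1/66070) = (-1910439/320 + 23757)*(-1/66070) = (5691801/320)*(-1/66070) = -5691801/21142400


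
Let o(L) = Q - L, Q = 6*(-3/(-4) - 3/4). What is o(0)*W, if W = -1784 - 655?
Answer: 0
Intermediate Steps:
W = -2439
Q = 0 (Q = 6*(-3*(-¼) - 3*¼) = 6*(¾ - ¾) = 6*0 = 0)
o(L) = -L (o(L) = 0 - L = -L)
o(0)*W = -1*0*(-2439) = 0*(-2439) = 0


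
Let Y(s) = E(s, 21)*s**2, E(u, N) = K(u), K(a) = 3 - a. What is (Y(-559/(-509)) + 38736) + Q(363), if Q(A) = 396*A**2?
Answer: 6886270515412148/131872229 ≈ 5.2219e+7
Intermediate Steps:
E(u, N) = 3 - u
Y(s) = s**2*(3 - s) (Y(s) = (3 - s)*s**2 = s**2*(3 - s))
(Y(-559/(-509)) + 38736) + Q(363) = ((-559/(-509))**2*(3 - (-559)/(-509)) + 38736) + 396*363**2 = ((-559*(-1/509))**2*(3 - (-559)*(-1)/509) + 38736) + 396*131769 = ((559/509)**2*(3 - 1*559/509) + 38736) + 52180524 = (312481*(3 - 559/509)/259081 + 38736) + 52180524 = ((312481/259081)*(968/509) + 38736) + 52180524 = (302481608/131872229 + 38736) + 52180524 = 5108505144152/131872229 + 52180524 = 6886270515412148/131872229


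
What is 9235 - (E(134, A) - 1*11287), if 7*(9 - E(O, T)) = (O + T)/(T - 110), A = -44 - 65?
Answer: 31446404/1533 ≈ 20513.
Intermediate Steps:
A = -109
E(O, T) = 9 - (O + T)/(7*(-110 + T)) (E(O, T) = 9 - (O + T)/(7*(T - 110)) = 9 - (O + T)/(7*(-110 + T)))
9235 - (E(134, A) - 1*11287) = 9235 - ((-6930 - 1*134 + 62*(-109))/(7*(-110 - 109)) - 1*11287) = 9235 - ((⅐)*(-6930 - 134 - 6758)/(-219) - 11287) = 9235 - ((⅐)*(-1/219)*(-13822) - 11287) = 9235 - (13822/1533 - 11287) = 9235 - 1*(-17289149/1533) = 9235 + 17289149/1533 = 31446404/1533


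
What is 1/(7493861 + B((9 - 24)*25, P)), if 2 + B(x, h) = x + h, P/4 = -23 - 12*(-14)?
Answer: 1/7494064 ≈ 1.3344e-7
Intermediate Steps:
P = 580 (P = 4*(-23 - 12*(-14)) = 4*(-23 + 168) = 4*145 = 580)
B(x, h) = -2 + h + x (B(x, h) = -2 + (x + h) = -2 + (h + x) = -2 + h + x)
1/(7493861 + B((9 - 24)*25, P)) = 1/(7493861 + (-2 + 580 + (9 - 24)*25)) = 1/(7493861 + (-2 + 580 - 15*25)) = 1/(7493861 + (-2 + 580 - 375)) = 1/(7493861 + 203) = 1/7494064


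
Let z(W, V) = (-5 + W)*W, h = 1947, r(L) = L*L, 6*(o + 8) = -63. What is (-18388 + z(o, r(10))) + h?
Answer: -64025/4 ≈ -16006.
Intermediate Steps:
o = -37/2 (o = -8 + (⅙)*(-63) = -8 - 21/2 = -37/2 ≈ -18.500)
r(L) = L²
z(W, V) = W*(-5 + W)
(-18388 + z(o, r(10))) + h = (-18388 - 37*(-5 - 37/2)/2) + 1947 = (-18388 - 37/2*(-47/2)) + 1947 = (-18388 + 1739/4) + 1947 = -71813/4 + 1947 = -64025/4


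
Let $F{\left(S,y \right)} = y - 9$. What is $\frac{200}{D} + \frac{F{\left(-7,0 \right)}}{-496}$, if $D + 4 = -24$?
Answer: $- \frac{24737}{3472} \approx -7.1247$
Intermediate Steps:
$D = -28$ ($D = -4 - 24 = -28$)
$F{\left(S,y \right)} = -9 + y$
$\frac{200}{D} + \frac{F{\left(-7,0 \right)}}{-496} = \frac{200}{-28} + \frac{-9 + 0}{-496} = 200 \left(- \frac{1}{28}\right) - - \frac{9}{496} = - \frac{50}{7} + \frac{9}{496} = - \frac{24737}{3472}$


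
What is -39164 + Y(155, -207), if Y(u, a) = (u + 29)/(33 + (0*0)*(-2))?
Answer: -1292228/33 ≈ -39158.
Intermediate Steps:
Y(u, a) = 29/33 + u/33 (Y(u, a) = (29 + u)/(33 + 0*(-2)) = (29 + u)/(33 + 0) = (29 + u)/33 = (29 + u)*(1/33) = 29/33 + u/33)
-39164 + Y(155, -207) = -39164 + (29/33 + (1/33)*155) = -39164 + (29/33 + 155/33) = -39164 + 184/33 = -1292228/33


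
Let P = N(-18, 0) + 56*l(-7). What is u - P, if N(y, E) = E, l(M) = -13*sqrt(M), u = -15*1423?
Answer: -21345 + 728*I*sqrt(7) ≈ -21345.0 + 1926.1*I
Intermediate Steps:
u = -21345
P = -728*I*sqrt(7) (P = 0 + 56*(-13*I*sqrt(7)) = 0 - 728*I*sqrt(7) = -728*I*sqrt(7) ≈ -1926.1*I)
u - P = -21345 - (-728)*I*sqrt(7) = -21345 + 728*I*sqrt(7)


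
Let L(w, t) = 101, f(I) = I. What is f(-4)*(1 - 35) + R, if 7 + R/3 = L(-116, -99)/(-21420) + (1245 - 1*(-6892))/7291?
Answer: 6160198249/52057740 ≈ 118.33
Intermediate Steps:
R = -919654391/52057740 (R = -21 + 3*(101/(-21420) + (1245 - 1*(-6892))/7291) = -21 + 3*(101*(-1/21420) + (1245 + 6892)*(1/7291)) = -21 + 3*(-101/21420 + 8137*(1/7291)) = -21 + 3*(-101/21420 + 8137/7291) = -21 + 3*(173558149/156173220) = -21 + 173558149/52057740 = -919654391/52057740 ≈ -17.666)
f(-4)*(1 - 35) + R = -4*(1 - 35) - 919654391/52057740 = -4*(-34) - 919654391/52057740 = 136 - 919654391/52057740 = 6160198249/52057740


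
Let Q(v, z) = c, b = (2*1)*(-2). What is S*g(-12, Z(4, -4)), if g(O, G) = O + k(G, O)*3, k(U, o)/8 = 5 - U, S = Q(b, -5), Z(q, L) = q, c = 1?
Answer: 12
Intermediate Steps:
b = -4 (b = 2*(-2) = -4)
Q(v, z) = 1
S = 1
k(U, o) = 40 - 8*U (k(U, o) = 8*(5 - U) = 40 - 8*U)
g(O, G) = 120 + O - 24*G (g(O, G) = O + (40 - 8*G)*3 = O + (120 - 24*G) = 120 + O - 24*G)
S*g(-12, Z(4, -4)) = 1*(120 - 12 - 24*4) = 1*(120 - 12 - 96) = 1*12 = 12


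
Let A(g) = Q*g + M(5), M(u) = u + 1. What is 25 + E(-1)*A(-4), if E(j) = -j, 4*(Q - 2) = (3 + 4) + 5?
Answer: 11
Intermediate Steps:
Q = 5 (Q = 2 + ((3 + 4) + 5)/4 = 2 + (7 + 5)/4 = 2 + (¼)*12 = 2 + 3 = 5)
M(u) = 1 + u
A(g) = 6 + 5*g (A(g) = 5*g + (1 + 5) = 5*g + 6 = 6 + 5*g)
25 + E(-1)*A(-4) = 25 + (-1*(-1))*(6 + 5*(-4)) = 25 + 1*(6 - 20) = 25 + 1*(-14) = 25 - 14 = 11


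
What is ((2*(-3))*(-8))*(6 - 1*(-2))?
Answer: 384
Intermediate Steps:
((2*(-3))*(-8))*(6 - 1*(-2)) = (-6*(-8))*(6 + 2) = 48*8 = 384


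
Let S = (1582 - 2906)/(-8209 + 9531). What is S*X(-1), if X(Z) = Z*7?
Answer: 4634/661 ≈ 7.0106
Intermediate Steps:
X(Z) = 7*Z
S = -662/661 (S = -1324/1322 = -1324*1/1322 = -662/661 ≈ -1.0015)
S*X(-1) = -4634*(-1)/661 = -662/661*(-7) = 4634/661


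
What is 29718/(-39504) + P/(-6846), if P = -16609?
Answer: 37722709/22537032 ≈ 1.6738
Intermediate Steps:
29718/(-39504) + P/(-6846) = 29718/(-39504) - 16609/(-6846) = 29718*(-1/39504) - 16609*(-1/6846) = -4953/6584 + 16609/6846 = 37722709/22537032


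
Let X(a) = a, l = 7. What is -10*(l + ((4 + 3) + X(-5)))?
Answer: -90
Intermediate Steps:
-10*(l + ((4 + 3) + X(-5))) = -10*(7 + ((4 + 3) - 5)) = -10*(7 + (7 - 5)) = -10*(7 + 2) = -10*9 = -90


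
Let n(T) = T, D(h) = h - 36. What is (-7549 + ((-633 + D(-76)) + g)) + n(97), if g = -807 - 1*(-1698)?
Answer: -7306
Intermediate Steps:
D(h) = -36 + h
g = 891 (g = -807 + 1698 = 891)
(-7549 + ((-633 + D(-76)) + g)) + n(97) = (-7549 + ((-633 + (-36 - 76)) + 891)) + 97 = (-7549 + ((-633 - 112) + 891)) + 97 = (-7549 + (-745 + 891)) + 97 = (-7549 + 146) + 97 = -7403 + 97 = -7306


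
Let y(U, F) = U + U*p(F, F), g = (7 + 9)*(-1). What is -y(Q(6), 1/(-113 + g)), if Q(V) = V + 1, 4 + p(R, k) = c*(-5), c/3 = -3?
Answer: -294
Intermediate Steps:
c = -9 (c = 3*(-3) = -9)
p(R, k) = 41 (p(R, k) = -4 - 9*(-5) = -4 + 45 = 41)
Q(V) = 1 + V
g = -16 (g = 16*(-1) = -16)
y(U, F) = 42*U (y(U, F) = U + U*41 = U + 41*U = 42*U)
-y(Q(6), 1/(-113 + g)) = -42*(1 + 6) = -42*7 = -1*294 = -294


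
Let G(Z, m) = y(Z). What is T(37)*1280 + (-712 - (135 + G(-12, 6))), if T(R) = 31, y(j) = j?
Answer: 38845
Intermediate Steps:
G(Z, m) = Z
T(37)*1280 + (-712 - (135 + G(-12, 6))) = 31*1280 + (-712 - (135 - 12)) = 39680 + (-712 - 1*123) = 39680 + (-712 - 123) = 39680 - 835 = 38845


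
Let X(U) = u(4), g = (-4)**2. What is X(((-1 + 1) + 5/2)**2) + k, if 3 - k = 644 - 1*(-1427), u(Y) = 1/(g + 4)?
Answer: -41359/20 ≈ -2067.9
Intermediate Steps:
g = 16
u(Y) = 1/20 (u(Y) = 1/(16 + 4) = 1/20)
X(U) = 1/20
k = -2068 (k = 3 - (644 - 1*(-1427)) = 3 - (644 + 1427) = 3 - 1*2071 = 3 - 2071 = -2068)
X(((-1 + 1) + 5/2)**2) + k = 1/20 - 2068 = -41359/20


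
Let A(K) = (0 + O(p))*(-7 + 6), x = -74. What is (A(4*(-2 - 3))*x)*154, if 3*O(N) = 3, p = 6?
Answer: 11396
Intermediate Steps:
O(N) = 1 (O(N) = (⅓)*3 = 1)
A(K) = -1 (A(K) = (0 + 1)*(-7 + 6) = 1*(-1) = -1)
(A(4*(-2 - 3))*x)*154 = -1*(-74)*154 = 74*154 = 11396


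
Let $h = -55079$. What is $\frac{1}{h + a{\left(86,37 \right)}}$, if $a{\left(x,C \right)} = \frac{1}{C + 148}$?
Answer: $- \frac{185}{10189614} \approx -1.8156 \cdot 10^{-5}$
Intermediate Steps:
$a{\left(x,C \right)} = \frac{1}{148 + C}$
$\frac{1}{h + a{\left(86,37 \right)}} = \frac{1}{-55079 + \frac{1}{148 + 37}} = \frac{1}{-55079 + \frac{1}{185}} = \frac{1}{- \frac{10189614}{185}} = - \frac{185}{10189614}$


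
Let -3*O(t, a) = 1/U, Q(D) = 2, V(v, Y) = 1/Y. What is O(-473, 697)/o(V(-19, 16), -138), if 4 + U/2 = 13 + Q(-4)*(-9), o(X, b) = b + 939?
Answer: 1/43254 ≈ 2.3119e-5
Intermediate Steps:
V(v, Y) = 1/Y
o(X, b) = 939 + b
U = -18 (U = -8 + 2*(13 + 2*(-9)) = -8 + 2*(13 - 18) = -8 + 2*(-5) = -8 - 10 = -18)
O(t, a) = 1/54 (O(t, a) = -⅓/(-18) = -⅓*(-1/18) = 1/54)
O(-473, 697)/o(V(-19, 16), -138) = 1/(54*(939 - 138)) = (1/54)/801 = (1/54)*(1/801) = 1/43254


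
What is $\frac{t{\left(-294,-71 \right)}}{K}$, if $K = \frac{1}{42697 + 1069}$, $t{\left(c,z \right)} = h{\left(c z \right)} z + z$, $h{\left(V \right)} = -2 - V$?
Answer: $64866682750$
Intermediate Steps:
$t{\left(c,z \right)} = z + z \left(-2 - c z\right)$ ($t{\left(c,z \right)} = \left(-2 - c z\right) z + z = z \left(-2 - c z\right) + z = z + z \left(-2 - c z\right)$)
$K = \frac{1}{43766} \approx 2.2849 \cdot 10^{-5}$
$\frac{t{\left(-294,-71 \right)}}{K} = \left(-1\right) \left(-71\right) \left(1 - -20874\right) \frac{1}{\frac{1}{43766}} = \left(-1\right) \left(-71\right) \left(1 + 20874\right) 43766 = \left(-1\right) \left(-71\right) 20875 \cdot 43766 = 1482125 \cdot 43766 = 64866682750$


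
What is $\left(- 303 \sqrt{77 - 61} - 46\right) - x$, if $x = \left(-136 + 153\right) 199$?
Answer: $-4641$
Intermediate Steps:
$x = 3383$ ($x = 17 \cdot 199 = 3383$)
$\left(- 303 \sqrt{77 - 61} - 46\right) - x = \left(- 303 \sqrt{77 - 61} - 46\right) - 3383 = \left(- 303 \sqrt{16} - 46\right) - 3383 = \left(\left(-303\right) 4 - 46\right) - 3383 = \left(-1212 - 46\right) - 3383 = -1258 - 3383 = -4641$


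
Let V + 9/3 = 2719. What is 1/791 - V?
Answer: -2148355/791 ≈ -2716.0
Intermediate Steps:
V = 2716 (V = -3 + 2719 = 2716)
1/791 - V = 1/791 - 1*2716 = 1/791 - 2716 = -2148355/791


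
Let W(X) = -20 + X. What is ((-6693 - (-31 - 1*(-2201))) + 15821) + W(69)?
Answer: 7007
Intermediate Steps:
((-6693 - (-31 - 1*(-2201))) + 15821) + W(69) = ((-6693 - (-31 - 1*(-2201))) + 15821) + (-20 + 69) = ((-6693 - (-31 + 2201)) + 15821) + 49 = ((-6693 - 1*2170) + 15821) + 49 = ((-6693 - 2170) + 15821) + 49 = (-8863 + 15821) + 49 = 6958 + 49 = 7007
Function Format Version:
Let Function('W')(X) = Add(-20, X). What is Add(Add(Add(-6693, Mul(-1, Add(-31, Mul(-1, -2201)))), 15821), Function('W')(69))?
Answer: 7007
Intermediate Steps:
Add(Add(Add(-6693, Mul(-1, Add(-31, Mul(-1, -2201)))), 15821), Function('W')(69)) = Add(Add(Add(-6693, Mul(-1, Add(-31, Mul(-1, -2201)))), 15821), Add(-20, 69)) = Add(Add(Add(-6693, Mul(-1, Add(-31, 2201))), 15821), 49) = Add(Add(Add(-6693, Mul(-1, 2170)), 15821), 49) = Add(Add(Add(-6693, -2170), 15821), 49) = Add(Add(-8863, 15821), 49) = Add(6958, 49) = 7007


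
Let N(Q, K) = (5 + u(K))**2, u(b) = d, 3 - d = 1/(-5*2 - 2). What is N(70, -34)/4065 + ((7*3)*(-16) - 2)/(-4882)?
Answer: 121893209/1428863760 ≈ 0.085308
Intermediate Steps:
d = 37/12 (d = 3 - 1/(-5*2 - 2) = 3 - 1/(-10 - 2) = 3 - 1/(-12) = 3 - 1*(-1/12) = 3 + 1/12 = 37/12 ≈ 3.0833)
u(b) = 37/12
N(Q, K) = 9409/144 (N(Q, K) = (5 + 37/12)**2 = (97/12)**2 = 9409/144)
N(70, -34)/4065 + ((7*3)*(-16) - 2)/(-4882) = (9409/144)/4065 + ((7*3)*(-16) - 2)/(-4882) = (9409/144)*(1/4065) + (21*(-16) - 2)*(-1/4882) = 9409/585360 + (-336 - 2)*(-1/4882) = 9409/585360 - 338*(-1/4882) = 9409/585360 + 169/2441 = 121893209/1428863760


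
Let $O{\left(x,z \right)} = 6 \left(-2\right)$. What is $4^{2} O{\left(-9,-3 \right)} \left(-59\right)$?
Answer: $11328$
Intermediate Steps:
$O{\left(x,z \right)} = -12$
$4^{2} O{\left(-9,-3 \right)} \left(-59\right) = 4^{2} \left(-12\right) \left(-59\right) = 16 \left(-12\right) \left(-59\right) = \left(-192\right) \left(-59\right) = 11328$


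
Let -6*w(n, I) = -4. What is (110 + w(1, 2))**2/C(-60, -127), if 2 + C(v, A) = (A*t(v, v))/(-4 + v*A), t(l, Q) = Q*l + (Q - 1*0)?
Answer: -209866496/1045827 ≈ -200.67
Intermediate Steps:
w(n, I) = 2/3 (w(n, I) = -1/6*(-4) = 2/3)
t(l, Q) = Q + Q*l (t(l, Q) = Q*l + (Q + 0) = Q*l + Q = Q + Q*l)
C(v, A) = -2 + A*v*(1 + v)/(-4 + A*v) (C(v, A) = -2 + (A*(v*(1 + v)))/(-4 + v*A) = -2 + (A*v*(1 + v))/(-4 + A*v) = -2 + A*v*(1 + v)/(-4 + A*v))
(110 + w(1, 2))**2/C(-60, -127) = (110 + 2/3)**2/(((8 - 127*(-60)**2 - 1*(-127)*(-60))/(-4 - 127*(-60)))) = (332/3)**2/(((8 - 127*3600 - 7620)/(-4 + 7620))) = 110224/(9*(((8 - 457200 - 7620)/7616))) = 110224/(9*(((1/7616)*(-464812)))) = 110224/(9*(-116203/1904)) = (110224/9)*(-1904/116203) = -209866496/1045827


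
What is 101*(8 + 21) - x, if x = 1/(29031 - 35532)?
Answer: 19041430/6501 ≈ 2929.0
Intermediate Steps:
x = -1/6501 (x = 1/(-6501) = -1/6501 ≈ -0.00015382)
101*(8 + 21) - x = 101*(8 + 21) - 1*(-1/6501) = 101*29 + 1/6501 = 2929 + 1/6501 = 19041430/6501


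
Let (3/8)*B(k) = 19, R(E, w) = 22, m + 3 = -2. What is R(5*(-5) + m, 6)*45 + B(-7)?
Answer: 3122/3 ≈ 1040.7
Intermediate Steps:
m = -5 (m = -3 - 2 = -5)
B(k) = 152/3 (B(k) = (8/3)*19 = 152/3)
R(5*(-5) + m, 6)*45 + B(-7) = 22*45 + 152/3 = 990 + 152/3 = 3122/3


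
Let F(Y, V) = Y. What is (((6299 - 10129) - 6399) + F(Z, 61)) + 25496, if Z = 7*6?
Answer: 15309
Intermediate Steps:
Z = 42
(((6299 - 10129) - 6399) + F(Z, 61)) + 25496 = (((6299 - 10129) - 6399) + 42) + 25496 = ((-3830 - 6399) + 42) + 25496 = (-10229 + 42) + 25496 = -10187 + 25496 = 15309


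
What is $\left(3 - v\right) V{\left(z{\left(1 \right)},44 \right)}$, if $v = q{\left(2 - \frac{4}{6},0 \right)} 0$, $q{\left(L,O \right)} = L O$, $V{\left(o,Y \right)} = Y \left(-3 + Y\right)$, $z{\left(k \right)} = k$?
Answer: $5412$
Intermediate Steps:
$v = 0$ ($v = \left(2 - \frac{4}{6}\right) 0 \cdot 0 = \left(2 - \frac{2}{3}\right) 0 \cdot 0 = \frac{4}{3} \cdot 0 \cdot 0 = 0 \cdot 0 = 0$)
$\left(3 - v\right) V{\left(z{\left(1 \right)},44 \right)} = \left(3 - 0\right) 44 \left(-3 + 44\right) = \left(3 + 0\right) 44 \cdot 41 = 3 \cdot 1804 = 5412$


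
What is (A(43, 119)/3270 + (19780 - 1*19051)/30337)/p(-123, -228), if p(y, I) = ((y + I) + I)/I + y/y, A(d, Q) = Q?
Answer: 227769454/13342667655 ≈ 0.017071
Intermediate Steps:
p(y, I) = 1 + (y + 2*I)/I (p(y, I) = ((I + y) + I)/I + 1 = (y + 2*I)/I + 1 = 1 + (y + 2*I)/I)
(A(43, 119)/3270 + (19780 - 1*19051)/30337)/p(-123, -228) = (119/3270 + (19780 - 1*19051)/30337)/(3 - 123/(-228)) = (119*(1/3270) + (19780 - 19051)*(1/30337))/(3 - 123*(-1/228)) = (119/3270 + 729*(1/30337))/(3 + 41/76) = (119/3270 + 729/30337)/(269/76) = (5993933/99201990)*(76/269) = 227769454/13342667655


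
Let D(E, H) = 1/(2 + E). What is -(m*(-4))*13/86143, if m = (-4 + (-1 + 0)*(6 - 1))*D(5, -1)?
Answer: -468/603001 ≈ -0.00077612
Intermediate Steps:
m = -9/7 (m = (-4 + (-1 + 0)*(6 - 1))/(2 + 5) = (-4 - 1*5)/7 = (-4 - 5)*(⅐) = -9*⅐ = -9/7 ≈ -1.2857)
-(m*(-4))*13/86143 = --9/7*(-4)*13/86143 = -(36/7)*13/86143 = -468/(7*86143) = -1*468/603001 = -468/603001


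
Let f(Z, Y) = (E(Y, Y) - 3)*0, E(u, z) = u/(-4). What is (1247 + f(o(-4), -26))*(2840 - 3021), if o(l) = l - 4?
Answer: -225707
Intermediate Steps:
o(l) = -4 + l
E(u, z) = -u/4 (E(u, z) = u*(-1/4) = -u/4)
f(Z, Y) = 0 (f(Z, Y) = (-Y/4 - 3)*0 = (-3 - Y/4)*0 = 0)
(1247 + f(o(-4), -26))*(2840 - 3021) = (1247 + 0)*(2840 - 3021) = 1247*(-181) = -225707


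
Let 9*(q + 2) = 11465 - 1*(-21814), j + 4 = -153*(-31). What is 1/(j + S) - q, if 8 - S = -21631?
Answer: -292452883/79134 ≈ -3695.7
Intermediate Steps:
S = 21639 (S = 8 - 1*(-21631) = 8 + 21631 = 21639)
j = 4739 (j = -4 - 153*(-31) = -4 + 4743 = 4739)
q = 11087/3 (q = -2 + (11465 - 1*(-21814))/9 = -2 + (11465 + 21814)/9 = -2 + (1/9)*33279 = -2 + 11093/3 = 11087/3 ≈ 3695.7)
1/(j + S) - q = 1/(4739 + 21639) - 1*11087/3 = 1/26378 - 11087/3 = -292452883/79134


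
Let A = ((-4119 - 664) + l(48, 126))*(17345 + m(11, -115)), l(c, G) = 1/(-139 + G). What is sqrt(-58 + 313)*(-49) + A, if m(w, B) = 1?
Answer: -1078574280/13 - 49*sqrt(255) ≈ -8.2968e+7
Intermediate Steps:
A = -1078574280/13 (A = ((-4119 - 664) + 1/(-139 + 126))*(17345 + 1) = (-4783 + 1/(-13))*17346 = (-4783 - 1/13)*17346 = -62180/13*17346 = -1078574280/13 ≈ -8.2967e+7)
sqrt(-58 + 313)*(-49) + A = sqrt(-58 + 313)*(-49) - 1078574280/13 = sqrt(255)*(-49) - 1078574280/13 = -49*sqrt(255) - 1078574280/13 = -1078574280/13 - 49*sqrt(255)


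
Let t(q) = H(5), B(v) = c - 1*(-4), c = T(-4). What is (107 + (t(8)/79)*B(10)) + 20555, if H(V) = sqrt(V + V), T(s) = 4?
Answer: 20662 + 8*sqrt(10)/79 ≈ 20662.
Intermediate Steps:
c = 4
B(v) = 8 (B(v) = 4 - 1*(-4) = 4 + 4 = 8)
H(V) = sqrt(2)*sqrt(V) (H(V) = sqrt(2*V) = sqrt(2)*sqrt(V))
t(q) = sqrt(10) (t(q) = sqrt(2)*sqrt(5) = sqrt(10))
(107 + (t(8)/79)*B(10)) + 20555 = (107 + (sqrt(10)/79)*8) + 20555 = (107 + 8*sqrt(10)/79) + 20555 = 20662 + 8*sqrt(10)/79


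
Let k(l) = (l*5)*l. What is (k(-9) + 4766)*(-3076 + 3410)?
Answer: 1727114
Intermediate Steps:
k(l) = 5*l² (k(l) = (5*l)*l = 5*l²)
(k(-9) + 4766)*(-3076 + 3410) = (5*(-9)² + 4766)*(-3076 + 3410) = (5*81 + 4766)*334 = (405 + 4766)*334 = 5171*334 = 1727114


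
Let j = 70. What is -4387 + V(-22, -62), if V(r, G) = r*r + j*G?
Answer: -8243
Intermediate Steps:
V(r, G) = r² + 70*G (V(r, G) = r*r + 70*G = r² + 70*G)
-4387 + V(-22, -62) = -4387 + ((-22)² + 70*(-62)) = -4387 + (484 - 4340) = -4387 - 3856 = -8243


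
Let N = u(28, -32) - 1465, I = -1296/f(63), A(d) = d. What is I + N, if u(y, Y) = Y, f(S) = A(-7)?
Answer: -9183/7 ≈ -1311.9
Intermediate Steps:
f(S) = -7
I = 1296/7 (I = -1296/(-7) = -1296*(-⅐) = 1296/7 ≈ 185.14)
N = -1497 (N = -32 - 1465 = -1497)
I + N = 1296/7 - 1497 = -9183/7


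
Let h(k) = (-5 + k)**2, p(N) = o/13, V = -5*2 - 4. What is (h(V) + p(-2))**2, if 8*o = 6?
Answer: 352500625/2704 ≈ 1.3036e+5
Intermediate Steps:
o = 3/4 (o = (1/8)*6 = 3/4 ≈ 0.75000)
V = -14 (V = -10 - 4 = -14)
p(N) = 3/52 (p(N) = (3/4)/13 = (3/4)*(1/13) = 3/52)
(h(V) + p(-2))**2 = ((-5 - 14)**2 + 3/52)**2 = ((-19)**2 + 3/52)**2 = (361 + 3/52)**2 = (18775/52)**2 = 352500625/2704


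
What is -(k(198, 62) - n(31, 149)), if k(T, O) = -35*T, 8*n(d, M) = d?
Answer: 55471/8 ≈ 6933.9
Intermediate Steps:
n(d, M) = d/8
-(k(198, 62) - n(31, 149)) = -(-35*198 - 31/8) = -(-6930 - 1*31/8) = -(-6930 - 31/8) = -1*(-55471/8) = 55471/8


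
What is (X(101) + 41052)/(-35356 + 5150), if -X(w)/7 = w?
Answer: -40345/30206 ≈ -1.3357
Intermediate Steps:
X(w) = -7*w
(X(101) + 41052)/(-35356 + 5150) = (-7*101 + 41052)/(-35356 + 5150) = (-707 + 41052)/(-30206) = 40345*(-1/30206) = -40345/30206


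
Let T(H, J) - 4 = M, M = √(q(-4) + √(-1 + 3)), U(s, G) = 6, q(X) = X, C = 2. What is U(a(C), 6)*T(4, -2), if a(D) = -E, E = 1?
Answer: 24 + 6*√(-4 + √2) ≈ 24.0 + 9.6482*I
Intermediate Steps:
a(D) = -1 (a(D) = -1*1 = -1)
M = √(-4 + √2) (M = √(-4 + √(-1 + 3)) = √(-4 + √2) ≈ 1.608*I)
T(H, J) = 4 + √(-4 + √2)
U(a(C), 6)*T(4, -2) = 6*(4 + √(-4 + √2)) = 24 + 6*√(-4 + √2)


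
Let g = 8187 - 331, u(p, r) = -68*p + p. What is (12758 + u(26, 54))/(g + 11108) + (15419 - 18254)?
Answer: -13437981/4741 ≈ -2834.4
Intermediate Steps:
u(p, r) = -67*p
g = 7856
(12758 + u(26, 54))/(g + 11108) + (15419 - 18254) = (12758 - 67*26)/(7856 + 11108) + (15419 - 18254) = (12758 - 1742)/18964 - 2835 = 11016*(1/18964) - 2835 = 2754/4741 - 2835 = -13437981/4741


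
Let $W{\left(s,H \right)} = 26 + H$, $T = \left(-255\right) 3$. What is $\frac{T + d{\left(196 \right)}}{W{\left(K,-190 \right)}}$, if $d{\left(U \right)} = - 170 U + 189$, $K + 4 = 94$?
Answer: $\frac{8474}{41} \approx 206.68$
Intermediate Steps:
$K = 90$ ($K = -4 + 94 = 90$)
$T = -765$
$d{\left(U \right)} = 189 - 170 U$
$\frac{T + d{\left(196 \right)}}{W{\left(K,-190 \right)}} = \frac{-765 + \left(189 - 33320\right)}{26 - 190} = \frac{-765 + \left(189 - 33320\right)}{-164} = \left(-765 - 33131\right) \left(- \frac{1}{164}\right) = \left(-33896\right) \left(- \frac{1}{164}\right) = \frac{8474}{41}$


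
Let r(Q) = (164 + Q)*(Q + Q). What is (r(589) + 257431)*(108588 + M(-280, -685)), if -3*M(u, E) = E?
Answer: 373609454785/3 ≈ 1.2454e+11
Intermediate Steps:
r(Q) = 2*Q*(164 + Q) (r(Q) = (164 + Q)*(2*Q) = 2*Q*(164 + Q))
M(u, E) = -E/3
(r(589) + 257431)*(108588 + M(-280, -685)) = (2*589*(164 + 589) + 257431)*(108588 - 1/3*(-685)) = (2*589*753 + 257431)*(108588 + 685/3) = (887034 + 257431)*(326449/3) = 1144465*(326449/3) = 373609454785/3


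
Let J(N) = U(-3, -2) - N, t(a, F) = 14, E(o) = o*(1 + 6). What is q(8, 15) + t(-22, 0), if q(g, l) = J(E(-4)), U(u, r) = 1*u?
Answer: 39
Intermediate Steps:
U(u, r) = u
E(o) = 7*o (E(o) = o*7 = 7*o)
J(N) = -3 - N
q(g, l) = 25 (q(g, l) = -3 - 7*(-4) = -3 - 1*(-28) = -3 + 28 = 25)
q(8, 15) + t(-22, 0) = 25 + 14 = 39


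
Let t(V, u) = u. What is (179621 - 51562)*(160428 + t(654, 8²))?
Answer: 20552445028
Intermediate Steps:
(179621 - 51562)*(160428 + t(654, 8²)) = (179621 - 51562)*(160428 + 8²) = 128059*(160428 + 64) = 128059*160492 = 20552445028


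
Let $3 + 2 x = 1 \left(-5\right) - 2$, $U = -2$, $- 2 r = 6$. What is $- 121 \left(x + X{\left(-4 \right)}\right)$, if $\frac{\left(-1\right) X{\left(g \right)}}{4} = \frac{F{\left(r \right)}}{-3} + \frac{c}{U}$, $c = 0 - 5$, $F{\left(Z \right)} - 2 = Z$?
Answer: $\frac{5929}{3} \approx 1976.3$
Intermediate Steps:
$r = -3$ ($r = \left(- \frac{1}{2}\right) 6 = -3$)
$F{\left(Z \right)} = 2 + Z$
$c = -5$ ($c = 0 - 5 = -5$)
$x = -5$ ($x = - \frac{3}{2} + \frac{1 \left(-5\right) - 2}{2} = - \frac{3}{2} + \frac{-5 - 2}{2} = - \frac{3}{2} + \frac{1}{2} \left(-7\right) = - \frac{3}{2} - \frac{7}{2} = -5$)
$X{\left(g \right)} = - \frac{34}{3}$ ($X{\left(g \right)} = - 4 \left(\frac{2 - 3}{-3} - \frac{5}{-2}\right) = - 4 \left(\left(-1\right) \left(- \frac{1}{3}\right) - - \frac{5}{2}\right) = - 4 \left(\frac{1}{3} + \frac{5}{2}\right) = \left(-4\right) \frac{17}{6} = - \frac{34}{3}$)
$- 121 \left(x + X{\left(-4 \right)}\right) = - 121 \left(-5 - \frac{34}{3}\right) = \left(-121\right) \left(- \frac{49}{3}\right) = \frac{5929}{3}$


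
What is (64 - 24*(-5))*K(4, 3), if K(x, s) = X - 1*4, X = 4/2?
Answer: -368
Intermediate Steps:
X = 2 (X = 4*(½) = 2)
K(x, s) = -2 (K(x, s) = 2 - 1*4 = 2 - 4 = -2)
(64 - 24*(-5))*K(4, 3) = (64 - 24*(-5))*(-2) = (64 + 120)*(-2) = 184*(-2) = -368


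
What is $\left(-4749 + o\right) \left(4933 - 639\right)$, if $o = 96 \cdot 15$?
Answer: $-14208846$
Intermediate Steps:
$o = 1440$
$\left(-4749 + o\right) \left(4933 - 639\right) = \left(-4749 + 1440\right) \left(4933 - 639\right) = \left(-3309\right) 4294 = -14208846$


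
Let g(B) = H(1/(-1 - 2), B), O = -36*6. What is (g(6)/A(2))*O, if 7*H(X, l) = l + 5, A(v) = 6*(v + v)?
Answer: -99/7 ≈ -14.143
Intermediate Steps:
O = -216
A(v) = 12*v (A(v) = 6*(2*v) = 12*v)
H(X, l) = 5/7 + l/7 (H(X, l) = (l + 5)/7 = (5 + l)/7 = 5/7 + l/7)
g(B) = 5/7 + B/7
(g(6)/A(2))*O = ((5/7 + (⅐)*6)/((12*2)))*(-216) = ((5/7 + 6/7)/24)*(-216) = ((11/7)*(1/24))*(-216) = (11/168)*(-216) = -99/7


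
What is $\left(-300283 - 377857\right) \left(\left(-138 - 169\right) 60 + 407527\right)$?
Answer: $-263869020980$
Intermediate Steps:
$\left(-300283 - 377857\right) \left(\left(-138 - 169\right) 60 + 407527\right) = - 678140 \left(\left(-307\right) 60 + 407527\right) = - 678140 \left(-18420 + 407527\right) = \left(-678140\right) 389107 = -263869020980$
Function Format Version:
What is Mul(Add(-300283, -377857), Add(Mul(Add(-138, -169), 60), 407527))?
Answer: -263869020980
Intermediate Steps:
Mul(Add(-300283, -377857), Add(Mul(Add(-138, -169), 60), 407527)) = Mul(-678140, Add(Mul(-307, 60), 407527)) = Mul(-678140, Add(-18420, 407527)) = Mul(-678140, 389107) = -263869020980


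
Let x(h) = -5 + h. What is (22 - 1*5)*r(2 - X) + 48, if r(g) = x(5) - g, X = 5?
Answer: 99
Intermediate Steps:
r(g) = -g (r(g) = (-5 + 5) - g = 0 - g = -g)
(22 - 1*5)*r(2 - X) + 48 = (22 - 1*5)*(-(2 - 1*5)) + 48 = (22 - 5)*(-(2 - 5)) + 48 = 17*(-1*(-3)) + 48 = 17*3 + 48 = 51 + 48 = 99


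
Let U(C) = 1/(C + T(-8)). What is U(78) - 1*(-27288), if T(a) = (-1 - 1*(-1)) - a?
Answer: 2346769/86 ≈ 27288.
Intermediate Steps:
T(a) = -a (T(a) = (-1 + 1) - a = 0 - a = -a)
U(C) = 1/(8 + C) (U(C) = 1/(C - 1*(-8)) = 1/(C + 8) = 1/(8 + C))
U(78) - 1*(-27288) = 1/(8 + 78) - 1*(-27288) = 1/86 + 27288 = 2346769/86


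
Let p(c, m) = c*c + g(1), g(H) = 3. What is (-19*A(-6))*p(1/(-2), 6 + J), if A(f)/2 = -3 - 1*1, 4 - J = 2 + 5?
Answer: 494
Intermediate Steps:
J = -3 (J = 4 - (2 + 5) = 4 - 1*7 = 4 - 7 = -3)
A(f) = -8 (A(f) = 2*(-3 - 1*1) = 2*(-3 - 1) = 2*(-4) = -8)
p(c, m) = 3 + c² (p(c, m) = c*c + 3 = c² + 3 = 3 + c²)
(-19*A(-6))*p(1/(-2), 6 + J) = (-19*(-8))*(3 + (1/(-2))²) = 152*(3 + (-½)²) = 152*(3 + ¼) = 152*(13/4) = 494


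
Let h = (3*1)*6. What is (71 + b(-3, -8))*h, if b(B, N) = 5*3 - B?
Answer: 1602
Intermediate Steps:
b(B, N) = 15 - B
h = 18 (h = 3*6 = 18)
(71 + b(-3, -8))*h = (71 + (15 - 1*(-3)))*18 = (71 + (15 + 3))*18 = (71 + 18)*18 = 89*18 = 1602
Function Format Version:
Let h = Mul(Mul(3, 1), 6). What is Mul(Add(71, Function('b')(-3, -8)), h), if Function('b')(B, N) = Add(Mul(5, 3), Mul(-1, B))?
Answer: 1602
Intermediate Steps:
Function('b')(B, N) = Add(15, Mul(-1, B))
h = 18 (h = Mul(3, 6) = 18)
Mul(Add(71, Function('b')(-3, -8)), h) = Mul(Add(71, Add(15, Mul(-1, -3))), 18) = Mul(Add(71, Add(15, 3)), 18) = Mul(Add(71, 18), 18) = Mul(89, 18) = 1602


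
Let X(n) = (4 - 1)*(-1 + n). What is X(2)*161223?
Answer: 483669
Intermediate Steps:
X(n) = -3 + 3*n (X(n) = 3*(-1 + n) = -3 + 3*n)
X(2)*161223 = (-3 + 3*2)*161223 = (-3 + 6)*161223 = 3*161223 = 483669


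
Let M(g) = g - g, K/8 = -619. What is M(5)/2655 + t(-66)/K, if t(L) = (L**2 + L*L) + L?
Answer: -4323/2476 ≈ -1.7460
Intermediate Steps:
K = -4952 (K = 8*(-619) = -4952)
M(g) = 0
t(L) = L + 2*L**2 (t(L) = (L**2 + L**2) + L = 2*L**2 + L = L + 2*L**2)
M(5)/2655 + t(-66)/K = 0/2655 - 66*(1 + 2*(-66))/(-4952) = 0*(1/2655) - 66*(1 - 132)*(-1/4952) = 0 - 66*(-131)*(-1/4952) = 0 + 8646*(-1/4952) = 0 - 4323/2476 = -4323/2476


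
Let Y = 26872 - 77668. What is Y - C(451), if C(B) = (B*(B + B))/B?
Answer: -51698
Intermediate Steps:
Y = -50796
C(B) = 2*B (C(B) = (B*(2*B))/B = (2*B**2)/B = 2*B)
Y - C(451) = -50796 - 2*451 = -50796 - 1*902 = -50796 - 902 = -51698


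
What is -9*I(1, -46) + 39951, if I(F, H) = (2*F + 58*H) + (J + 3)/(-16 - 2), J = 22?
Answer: 127915/2 ≈ 63958.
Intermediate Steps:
I(F, H) = -25/18 + 2*F + 58*H (I(F, H) = (2*F + 58*H) + (22 + 3)/(-16 - 2) = (2*F + 58*H) + 25/(-18) = (2*F + 58*H) + 25*(-1/18) = (2*F + 58*H) - 25/18 = -25/18 + 2*F + 58*H)
-9*I(1, -46) + 39951 = -9*(-25/18 + 2*1 + 58*(-46)) + 39951 = -9*(-25/18 + 2 - 2668) + 39951 = -9*(-48013/18) + 39951 = 48013/2 + 39951 = 127915/2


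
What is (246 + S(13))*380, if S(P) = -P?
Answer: 88540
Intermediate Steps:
(246 + S(13))*380 = (246 - 1*13)*380 = (246 - 13)*380 = 233*380 = 88540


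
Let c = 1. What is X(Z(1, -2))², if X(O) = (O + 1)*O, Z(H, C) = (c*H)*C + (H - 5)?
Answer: 900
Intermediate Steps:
Z(H, C) = -5 + H + C*H (Z(H, C) = (1*H)*C + (H - 5) = H*C + (-5 + H) = C*H + (-5 + H) = -5 + H + C*H)
X(O) = O*(1 + O) (X(O) = (1 + O)*O = O*(1 + O))
X(Z(1, -2))² = ((-5 + 1 - 2*1)*(1 + (-5 + 1 - 2*1)))² = ((-5 + 1 - 2)*(1 + (-5 + 1 - 2)))² = (-6*(1 - 6))² = (-6*(-5))² = 30² = 900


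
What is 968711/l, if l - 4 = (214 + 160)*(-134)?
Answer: -968711/50112 ≈ -19.331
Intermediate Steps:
l = -50112 (l = 4 + (214 + 160)*(-134) = 4 + 374*(-134) = 4 - 50116 = -50112)
968711/l = 968711/(-50112) = 968711*(-1/50112) = -968711/50112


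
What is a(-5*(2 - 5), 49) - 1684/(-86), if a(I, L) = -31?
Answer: -491/43 ≈ -11.419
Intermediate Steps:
a(-5*(2 - 5), 49) - 1684/(-86) = -31 - 1684/(-86) = -31 - 1684*(-1/86) = -31 + 842/43 = -491/43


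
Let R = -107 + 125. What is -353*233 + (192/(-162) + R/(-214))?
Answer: -237621028/2889 ≈ -82250.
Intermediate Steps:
R = 18
-353*233 + (192/(-162) + R/(-214)) = -353*233 + (192/(-162) + 18/(-214)) = -82249 + (192*(-1/162) + 18*(-1/214)) = -82249 + (-32/27 - 9/107) = -82249 - 3667/2889 = -237621028/2889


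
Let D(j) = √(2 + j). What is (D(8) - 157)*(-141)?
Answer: 22137 - 141*√10 ≈ 21691.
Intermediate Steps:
(D(8) - 157)*(-141) = (√(2 + 8) - 157)*(-141) = (√10 - 157)*(-141) = (-157 + √10)*(-141) = 22137 - 141*√10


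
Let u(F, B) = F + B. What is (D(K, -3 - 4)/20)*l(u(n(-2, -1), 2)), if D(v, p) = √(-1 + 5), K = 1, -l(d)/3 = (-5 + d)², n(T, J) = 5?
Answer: -6/5 ≈ -1.2000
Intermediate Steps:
u(F, B) = B + F
l(d) = -3*(-5 + d)²
D(v, p) = 2 (D(v, p) = √4 = 2)
(D(K, -3 - 4)/20)*l(u(n(-2, -1), 2)) = (2/20)*(-3*(-5 + (2 + 5))²) = ((1/20)*2)*(-3*(-5 + 7)²) = (-3*2²)/10 = (-3*4)/10 = (⅒)*(-12) = -6/5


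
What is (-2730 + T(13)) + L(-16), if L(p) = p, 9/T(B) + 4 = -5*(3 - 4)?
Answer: -2737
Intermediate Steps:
T(B) = 9 (T(B) = 9/(-4 - 5*(3 - 4)) = 9/(-4 - 5*(-1)) = 9/(-4 + 5) = 9/1 = 9*1 = 9)
(-2730 + T(13)) + L(-16) = (-2730 + 9) - 16 = -2721 - 16 = -2737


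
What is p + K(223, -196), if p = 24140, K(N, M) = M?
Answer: 23944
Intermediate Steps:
p + K(223, -196) = 24140 - 196 = 23944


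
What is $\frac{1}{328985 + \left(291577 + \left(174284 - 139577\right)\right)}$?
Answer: $\frac{1}{655269} \approx 1.5261 \cdot 10^{-6}$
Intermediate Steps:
$\frac{1}{328985 + \left(291577 + \left(174284 - 139577\right)\right)} = \frac{1}{328985 + \left(291577 + 34707\right)} = \frac{1}{328985 + 326284} = \frac{1}{655269}$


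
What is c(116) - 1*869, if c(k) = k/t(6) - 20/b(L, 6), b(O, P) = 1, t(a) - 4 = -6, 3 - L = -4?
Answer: -947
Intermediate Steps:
L = 7 (L = 3 - 1*(-4) = 3 + 4 = 7)
t(a) = -2 (t(a) = 4 - 6 = -2)
c(k) = -20 - k/2 (c(k) = k/(-2) - 20/1 = k*(-½) - 20*1 = -k/2 - 20 = -20 - k/2)
c(116) - 1*869 = (-20 - ½*116) - 1*869 = (-20 - 58) - 869 = -78 - 869 = -947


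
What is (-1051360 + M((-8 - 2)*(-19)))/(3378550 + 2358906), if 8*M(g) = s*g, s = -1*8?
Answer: -525775/2868728 ≈ -0.18328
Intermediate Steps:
s = -8
M(g) = -g (M(g) = (-8*g)/8 = -g)
(-1051360 + M((-8 - 2)*(-19)))/(3378550 + 2358906) = (-1051360 - (-8 - 2)*(-19))/(3378550 + 2358906) = (-1051360 - (-10)*(-19))/5737456 = (-1051360 - 1*190)*(1/5737456) = (-1051360 - 190)*(1/5737456) = -1051550*1/5737456 = -525775/2868728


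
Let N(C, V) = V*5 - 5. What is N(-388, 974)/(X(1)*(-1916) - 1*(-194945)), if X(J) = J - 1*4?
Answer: 4865/200693 ≈ 0.024241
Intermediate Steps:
X(J) = -4 + J (X(J) = J - 4 = -4 + J)
N(C, V) = -5 + 5*V (N(C, V) = 5*V - 5 = -5 + 5*V)
N(-388, 974)/(X(1)*(-1916) - 1*(-194945)) = (-5 + 5*974)/((-4 + 1)*(-1916) - 1*(-194945)) = (-5 + 4870)/(-3*(-1916) + 194945) = 4865/(5748 + 194945) = 4865/200693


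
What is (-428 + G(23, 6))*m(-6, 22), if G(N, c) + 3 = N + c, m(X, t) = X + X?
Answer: 4824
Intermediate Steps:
m(X, t) = 2*X
G(N, c) = -3 + N + c (G(N, c) = -3 + (N + c) = -3 + N + c)
(-428 + G(23, 6))*m(-6, 22) = (-428 + (-3 + 23 + 6))*(2*(-6)) = (-428 + 26)*(-12) = -402*(-12) = 4824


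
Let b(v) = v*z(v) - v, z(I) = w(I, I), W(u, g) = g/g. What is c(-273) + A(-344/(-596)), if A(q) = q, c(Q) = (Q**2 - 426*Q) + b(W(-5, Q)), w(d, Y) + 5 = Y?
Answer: 28432564/149 ≈ 1.9082e+5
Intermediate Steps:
w(d, Y) = -5 + Y
W(u, g) = 1
z(I) = -5 + I
b(v) = -v + v*(-5 + v) (b(v) = v*(-5 + v) - v = -v + v*(-5 + v))
c(Q) = -5 + Q**2 - 426*Q (c(Q) = (Q**2 - 426*Q) + 1*(-6 + 1) = (Q**2 - 426*Q) + 1*(-5) = (Q**2 - 426*Q) - 5 = -5 + Q**2 - 426*Q)
c(-273) + A(-344/(-596)) = (-5 + (-273)**2 - 426*(-273)) - 344/(-596) = (-5 + 74529 + 116298) - 344*(-1/596) = 190822 + 86/149 = 28432564/149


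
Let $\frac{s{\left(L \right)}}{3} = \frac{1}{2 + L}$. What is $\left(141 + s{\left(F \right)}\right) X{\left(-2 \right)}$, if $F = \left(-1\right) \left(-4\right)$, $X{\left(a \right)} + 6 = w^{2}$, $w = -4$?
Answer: $1415$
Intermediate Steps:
$X{\left(a \right)} = 10$ ($X{\left(a \right)} = -6 + \left(-4\right)^{2} = -6 + 16 = 10$)
$F = 4$
$s{\left(L \right)} = \frac{3}{2 + L}$
$\left(141 + s{\left(F \right)}\right) X{\left(-2 \right)} = \left(141 + \frac{3}{2 + 4}\right) 10 = \left(141 + \frac{3}{6}\right) 10 = \left(141 + 3 \cdot \frac{1}{6}\right) 10 = \left(141 + \frac{1}{2}\right) 10 = \frac{283}{2} \cdot 10 = 1415$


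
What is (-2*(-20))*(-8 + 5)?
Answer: -120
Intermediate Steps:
(-2*(-20))*(-8 + 5) = 40*(-3) = -120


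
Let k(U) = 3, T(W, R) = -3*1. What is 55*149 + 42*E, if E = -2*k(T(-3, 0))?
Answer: 7943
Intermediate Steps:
T(W, R) = -3
E = -6 (E = -2*3 = -6)
55*149 + 42*E = 55*149 + 42*(-6) = 8195 - 252 = 7943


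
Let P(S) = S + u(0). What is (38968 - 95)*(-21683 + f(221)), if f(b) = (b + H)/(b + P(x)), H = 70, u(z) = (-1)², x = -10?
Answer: -178679938865/212 ≈ -8.4283e+8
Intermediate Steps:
u(z) = 1
P(S) = 1 + S (P(S) = S + 1 = 1 + S)
f(b) = (70 + b)/(-9 + b) (f(b) = (b + 70)/(b + (1 - 10)) = (70 + b)/(b - 9) = (70 + b)/(-9 + b))
(38968 - 95)*(-21683 + f(221)) = (38968 - 95)*(-21683 + (70 + 221)/(-9 + 221)) = 38873*(-21683 + 291/212) = 38873*(-4596505/212) = -178679938865/212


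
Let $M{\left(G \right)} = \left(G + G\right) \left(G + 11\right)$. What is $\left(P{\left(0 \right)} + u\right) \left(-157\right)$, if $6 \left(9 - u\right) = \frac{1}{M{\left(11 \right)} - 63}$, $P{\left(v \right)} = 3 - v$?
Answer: $- \frac{4758827}{2526} \approx -1883.9$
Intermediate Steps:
$M{\left(G \right)} = 2 G \left(11 + G\right)$
$u = \frac{22733}{2526}$ ($u = 9 - \frac{1}{6 \left(2 \cdot 11 \left(11 + 11\right) - 63\right)} = 9 - \frac{1}{6 \left(2 \cdot 11 \cdot 22 - 63\right)} = 9 - \frac{1}{6 \left(484 - 63\right)} = 9 - \frac{1}{6 \cdot 421} = 9 - \frac{1}{2526} = \frac{22733}{2526} \approx 8.9996$)
$\left(P{\left(0 \right)} + u\right) \left(-157\right) = \left(\left(3 - 0\right) + \frac{22733}{2526}\right) \left(-157\right) = \left(\left(3 + 0\right) + \frac{22733}{2526}\right) \left(-157\right) = \left(3 + \frac{22733}{2526}\right) \left(-157\right) = \frac{30311}{2526} \left(-157\right) = - \frac{4758827}{2526}$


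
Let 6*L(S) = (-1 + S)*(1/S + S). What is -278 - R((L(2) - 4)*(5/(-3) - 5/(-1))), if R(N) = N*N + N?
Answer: -132427/324 ≈ -408.73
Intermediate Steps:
L(S) = (-1 + S)*(S + 1/S)/6 (L(S) = ((-1 + S)*(1/S + S))/6 = ((-1 + S)*(S + 1/S))/6 = (-1 + S)*(S + 1/S)/6)
R(N) = N + N² (R(N) = N² + N = N + N²)
-278 - R((L(2) - 4)*(5/(-3) - 5/(-1))) = -278 - ((⅙)*(-1 + 2*(1 + 2² - 1*2))/2 - 4)*(5/(-3) - 5/(-1))*(1 + ((⅙)*(-1 + 2*(1 + 2² - 1*2))/2 - 4)*(5/(-3) - 5/(-1))) = -278 - ((⅙)*(½)*(-1 + 2*(1 + 4 - 2)) - 4)*(5*(-⅓) - 5*(-1))*(1 + ((⅙)*(½)*(-1 + 2*(1 + 4 - 2)) - 4)*(5*(-⅓) - 5*(-1))) = -278 - ((⅙)*(½)*(-1 + 2*3) - 4)*(-5/3 + 5)*(1 + ((⅙)*(½)*(-1 + 2*3) - 4)*(-5/3 + 5)) = -278 - ((⅙)*(½)*(-1 + 6) - 4)*(10/3)*(1 + ((⅙)*(½)*(-1 + 6) - 4)*(10/3)) = -278 - ((⅙)*(½)*5 - 4)*(10/3)*(1 + ((⅙)*(½)*5 - 4)*(10/3)) = -278 - (5/12 - 4)*(10/3)*(1 + (5/12 - 4)*(10/3)) = -278 - (-43/12*10/3)*(1 - 43/12*10/3) = -278 - (-215)*(1 - 215/18)/18 = -278 - (-215)*(-197)/(18*18) = -278 - 1*42355/324 = -278 - 42355/324 = -132427/324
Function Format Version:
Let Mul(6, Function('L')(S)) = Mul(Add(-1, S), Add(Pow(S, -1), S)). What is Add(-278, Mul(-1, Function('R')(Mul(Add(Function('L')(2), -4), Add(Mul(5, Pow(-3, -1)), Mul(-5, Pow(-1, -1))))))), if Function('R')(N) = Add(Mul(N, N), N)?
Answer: Rational(-132427, 324) ≈ -408.73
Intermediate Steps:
Function('L')(S) = Mul(Rational(1, 6), Add(-1, S), Add(S, Pow(S, -1))) (Function('L')(S) = Mul(Rational(1, 6), Mul(Add(-1, S), Add(Pow(S, -1), S))) = Mul(Rational(1, 6), Mul(Add(-1, S), Add(S, Pow(S, -1)))) = Mul(Rational(1, 6), Add(-1, S), Add(S, Pow(S, -1))))
Function('R')(N) = Add(N, Pow(N, 2)) (Function('R')(N) = Add(Pow(N, 2), N) = Add(N, Pow(N, 2)))
Add(-278, Mul(-1, Function('R')(Mul(Add(Function('L')(2), -4), Add(Mul(5, Pow(-3, -1)), Mul(-5, Pow(-1, -1))))))) = Add(-278, Mul(-1, Mul(Mul(Add(Mul(Rational(1, 6), Pow(2, -1), Add(-1, Mul(2, Add(1, Pow(2, 2), Mul(-1, 2))))), -4), Add(Mul(5, Pow(-3, -1)), Mul(-5, Pow(-1, -1)))), Add(1, Mul(Add(Mul(Rational(1, 6), Pow(2, -1), Add(-1, Mul(2, Add(1, Pow(2, 2), Mul(-1, 2))))), -4), Add(Mul(5, Pow(-3, -1)), Mul(-5, Pow(-1, -1)))))))) = Add(-278, Mul(-1, Mul(Mul(Add(Mul(Rational(1, 6), Rational(1, 2), Add(-1, Mul(2, Add(1, 4, -2)))), -4), Add(Mul(5, Rational(-1, 3)), Mul(-5, -1))), Add(1, Mul(Add(Mul(Rational(1, 6), Rational(1, 2), Add(-1, Mul(2, Add(1, 4, -2)))), -4), Add(Mul(5, Rational(-1, 3)), Mul(-5, -1))))))) = Add(-278, Mul(-1, Mul(Mul(Add(Mul(Rational(1, 6), Rational(1, 2), Add(-1, Mul(2, 3))), -4), Add(Rational(-5, 3), 5)), Add(1, Mul(Add(Mul(Rational(1, 6), Rational(1, 2), Add(-1, Mul(2, 3))), -4), Add(Rational(-5, 3), 5)))))) = Add(-278, Mul(-1, Mul(Mul(Add(Mul(Rational(1, 6), Rational(1, 2), Add(-1, 6)), -4), Rational(10, 3)), Add(1, Mul(Add(Mul(Rational(1, 6), Rational(1, 2), Add(-1, 6)), -4), Rational(10, 3)))))) = Add(-278, Mul(-1, Mul(Mul(Add(Mul(Rational(1, 6), Rational(1, 2), 5), -4), Rational(10, 3)), Add(1, Mul(Add(Mul(Rational(1, 6), Rational(1, 2), 5), -4), Rational(10, 3)))))) = Add(-278, Mul(-1, Mul(Mul(Add(Rational(5, 12), -4), Rational(10, 3)), Add(1, Mul(Add(Rational(5, 12), -4), Rational(10, 3)))))) = Add(-278, Mul(-1, Mul(Mul(Rational(-43, 12), Rational(10, 3)), Add(1, Mul(Rational(-43, 12), Rational(10, 3)))))) = Add(-278, Mul(-1, Mul(Rational(-215, 18), Add(1, Rational(-215, 18))))) = Add(-278, Mul(-1, Mul(Rational(-215, 18), Rational(-197, 18)))) = Add(-278, Mul(-1, Rational(42355, 324))) = Add(-278, Rational(-42355, 324)) = Rational(-132427, 324)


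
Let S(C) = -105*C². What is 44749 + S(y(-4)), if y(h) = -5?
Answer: 42124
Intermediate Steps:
44749 + S(y(-4)) = 44749 - 105*(-5)² = 44749 - 105*25 = 44749 - 2625 = 42124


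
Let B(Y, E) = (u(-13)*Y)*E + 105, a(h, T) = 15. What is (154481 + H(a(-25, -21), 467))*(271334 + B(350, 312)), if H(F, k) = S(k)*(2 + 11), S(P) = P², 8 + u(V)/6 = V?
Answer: -40323522820518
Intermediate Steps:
u(V) = -48 + 6*V
H(F, k) = 13*k² (H(F, k) = k²*(2 + 11) = k²*13 = 13*k²)
B(Y, E) = 105 - 126*E*Y (B(Y, E) = ((-48 + 6*(-13))*Y)*E + 105 = ((-48 - 78)*Y)*E + 105 = (-126*Y)*E + 105 = -126*E*Y + 105 = 105 - 126*E*Y)
(154481 + H(a(-25, -21), 467))*(271334 + B(350, 312)) = (154481 + 13*467²)*(271334 + (105 - 126*312*350)) = (154481 + 13*218089)*(271334 + (105 - 13759200)) = (154481 + 2835157)*(271334 - 13759095) = 2989638*(-13487761) = -40323522820518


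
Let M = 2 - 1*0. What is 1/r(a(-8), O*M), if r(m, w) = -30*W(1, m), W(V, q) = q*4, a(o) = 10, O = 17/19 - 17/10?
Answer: -1/1200 ≈ -0.00083333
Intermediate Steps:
O = -153/190 (O = 17*(1/19) - 17*1/10 = 17/19 - 17/10 = -153/190 ≈ -0.80526)
W(V, q) = 4*q
M = 2 (M = 2 + 0 = 2)
r(m, w) = -120*m
1/r(a(-8), O*M) = 1/(-120*10) = 1/(-1200) = -1/1200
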